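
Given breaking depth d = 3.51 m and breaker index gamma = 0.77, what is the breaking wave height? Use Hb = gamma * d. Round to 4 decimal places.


Hb = gamma * d
Hb = 0.77 * 3.51
Hb = 2.7027 m

2.7027


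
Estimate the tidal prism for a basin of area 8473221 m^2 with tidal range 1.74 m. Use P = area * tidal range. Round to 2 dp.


Tidal prism = Area * Tidal range
P = 8473221 * 1.74
P = 14743404.54 m^3

14743404.54


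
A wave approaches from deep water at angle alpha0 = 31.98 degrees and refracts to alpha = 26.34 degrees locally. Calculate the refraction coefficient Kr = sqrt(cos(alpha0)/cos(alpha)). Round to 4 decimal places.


Kr = sqrt(cos(alpha0) / cos(alpha))
cos(31.98) = 0.848233
cos(26.34) = 0.896177
Kr = sqrt(0.848233 / 0.896177)
Kr = sqrt(0.946502)
Kr = 0.9729

0.9729


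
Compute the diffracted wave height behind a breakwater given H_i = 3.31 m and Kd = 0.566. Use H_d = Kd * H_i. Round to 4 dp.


H_d = Kd * H_i
H_d = 0.566 * 3.31
H_d = 1.8735 m

1.8735


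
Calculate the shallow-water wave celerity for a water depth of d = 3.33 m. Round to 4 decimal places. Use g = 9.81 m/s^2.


Using the shallow-water approximation:
C = sqrt(g * d) = sqrt(9.81 * 3.33)
C = sqrt(32.6673)
C = 5.7155 m/s

5.7155


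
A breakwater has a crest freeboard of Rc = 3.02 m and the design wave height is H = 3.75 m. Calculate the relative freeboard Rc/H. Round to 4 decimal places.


Relative freeboard = Rc / H
= 3.02 / 3.75
= 0.8053

0.8053


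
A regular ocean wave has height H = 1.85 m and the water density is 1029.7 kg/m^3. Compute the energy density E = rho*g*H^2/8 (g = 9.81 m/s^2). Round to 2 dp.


E = (1/8) * rho * g * H^2
E = (1/8) * 1029.7 * 9.81 * 1.85^2
E = 0.125 * 1029.7 * 9.81 * 3.4225
E = 4321.49 J/m^2

4321.49


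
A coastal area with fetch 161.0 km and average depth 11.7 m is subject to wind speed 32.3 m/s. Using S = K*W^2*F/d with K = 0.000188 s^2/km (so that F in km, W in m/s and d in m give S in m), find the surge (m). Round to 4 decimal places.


S = K * W^2 * F / d
W^2 = 32.3^2 = 1043.29
S = 0.000188 * 1043.29 * 161.0 / 11.7
Numerator = 0.000188 * 1043.29 * 161.0 = 31.578302
S = 31.578302 / 11.7 = 2.6990 m

2.6990


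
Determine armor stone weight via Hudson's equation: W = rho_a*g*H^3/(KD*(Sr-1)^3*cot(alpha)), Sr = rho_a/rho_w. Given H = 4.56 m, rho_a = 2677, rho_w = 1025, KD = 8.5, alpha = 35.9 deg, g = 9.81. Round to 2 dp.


Sr = rho_a / rho_w = 2677 / 1025 = 2.611707
(Sr - 1) = 1.611707
(Sr - 1)^3 = 4.186572
cot(35.9) = 1 / tan(35.9) = 1 / 0.723879 = 1.381446
Numerator = 2677 * 9.81 * 4.56^3 = 2490072.0099
Denominator = 8.5 * 4.186572 * 1.381446 = 49.159937
W = 2490072.0099 / 49.159937
W = 50652.47 N

50652.47


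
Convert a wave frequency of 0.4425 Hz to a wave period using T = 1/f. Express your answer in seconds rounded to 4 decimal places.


T = 1 / f
T = 1 / 0.4425
T = 2.2599 s

2.2599


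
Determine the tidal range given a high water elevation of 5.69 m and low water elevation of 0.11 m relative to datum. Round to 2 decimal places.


Tidal range = High water - Low water
Tidal range = 5.69 - (0.11)
Tidal range = 5.58 m

5.58


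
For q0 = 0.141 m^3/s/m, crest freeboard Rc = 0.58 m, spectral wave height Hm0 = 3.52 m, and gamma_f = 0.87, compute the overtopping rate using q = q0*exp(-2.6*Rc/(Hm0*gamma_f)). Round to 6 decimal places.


q = q0 * exp(-2.6 * Rc / (Hm0 * gamma_f))
Exponent = -2.6 * 0.58 / (3.52 * 0.87)
= -2.6 * 0.58 / 3.0624
= -0.492424
exp(-0.492424) = 0.611143
q = 0.141 * 0.611143
q = 0.086171 m^3/s/m

0.086171


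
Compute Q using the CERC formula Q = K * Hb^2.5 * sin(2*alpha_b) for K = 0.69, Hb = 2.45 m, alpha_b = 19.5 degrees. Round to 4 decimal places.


Q = K * Hb^2.5 * sin(2 * alpha_b)
Hb^2.5 = 2.45^2.5 = 9.395399
sin(2 * 19.5) = sin(39.0) = 0.629320
Q = 0.69 * 9.395399 * 0.629320
Q = 4.0798 m^3/s

4.0798


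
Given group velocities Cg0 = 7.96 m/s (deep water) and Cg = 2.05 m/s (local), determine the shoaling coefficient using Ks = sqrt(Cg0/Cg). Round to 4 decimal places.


Ks = sqrt(Cg0 / Cg)
Ks = sqrt(7.96 / 2.05)
Ks = sqrt(3.8829)
Ks = 1.9705

1.9705


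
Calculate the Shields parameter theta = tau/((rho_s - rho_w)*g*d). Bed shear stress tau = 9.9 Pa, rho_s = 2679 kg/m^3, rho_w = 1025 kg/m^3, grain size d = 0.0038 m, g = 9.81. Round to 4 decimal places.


theta = tau / ((rho_s - rho_w) * g * d)
rho_s - rho_w = 2679 - 1025 = 1654
Denominator = 1654 * 9.81 * 0.0038 = 61.657812
theta = 9.9 / 61.657812
theta = 0.1606

0.1606


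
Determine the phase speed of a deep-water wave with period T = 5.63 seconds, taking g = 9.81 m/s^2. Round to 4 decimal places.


We use the deep-water celerity formula:
C = g * T / (2 * pi)
C = 9.81 * 5.63 / (2 * 3.14159...)
C = 55.230300 / 6.283185
C = 8.7902 m/s

8.7902


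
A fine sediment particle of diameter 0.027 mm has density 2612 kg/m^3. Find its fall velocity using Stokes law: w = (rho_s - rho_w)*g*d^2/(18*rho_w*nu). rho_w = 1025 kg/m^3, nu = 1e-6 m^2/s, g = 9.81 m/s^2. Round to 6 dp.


w = (rho_s - rho_w) * g * d^2 / (18 * rho_w * nu)
d = 0.027 mm = 0.000027 m
rho_s - rho_w = 2612 - 1025 = 1587
Numerator = 1587 * 9.81 * (0.000027)^2 = 0.000011349415
Denominator = 18 * 1025 * 1e-6 = 0.018450
w = 0.000615 m/s

0.000615


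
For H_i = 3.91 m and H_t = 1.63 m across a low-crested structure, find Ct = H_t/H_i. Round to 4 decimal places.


Ct = H_t / H_i
Ct = 1.63 / 3.91
Ct = 0.4169

0.4169


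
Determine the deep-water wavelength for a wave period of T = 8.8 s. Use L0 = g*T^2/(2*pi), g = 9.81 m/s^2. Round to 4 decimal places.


L0 = g * T^2 / (2 * pi)
L0 = 9.81 * 8.8^2 / (2 * pi)
L0 = 9.81 * 77.4400 / 6.28319
L0 = 759.6864 / 6.28319
L0 = 120.9078 m

120.9078


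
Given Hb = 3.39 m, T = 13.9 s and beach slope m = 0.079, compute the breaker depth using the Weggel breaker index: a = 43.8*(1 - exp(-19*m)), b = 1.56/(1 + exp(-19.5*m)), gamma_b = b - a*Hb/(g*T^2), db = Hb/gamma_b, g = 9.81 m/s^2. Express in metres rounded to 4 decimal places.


a = 43.8 * (1 - exp(-19 * m))
exp(-19 * 0.079) = exp(-1.5010) = 0.222907
a = 43.8 * (1 - 0.222907) = 34.036667
b = 1.56 / (1 + exp(-19.5 * m))
exp(-19.5 * 0.079) = exp(-1.5405) = 0.214274
b = 1.56 / (1 + 0.214274) = 1.284718
Hb / (g * T^2) = 3.39 / (9.81 * 13.9^2) = 3.39 / 1895.3901 = 0.00178855
gamma_b = b - a * Hb/(g*T^2) = 1.284718 - 34.036667 * 0.00178855 = 1.223842
db = Hb / gamma_b = 3.39 / 1.223842
db = 2.7700 m

2.7700


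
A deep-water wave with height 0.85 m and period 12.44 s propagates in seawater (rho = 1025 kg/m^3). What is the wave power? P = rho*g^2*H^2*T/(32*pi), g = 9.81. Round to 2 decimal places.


P = rho * g^2 * H^2 * T / (32 * pi)
P = 1025 * 9.81^2 * 0.85^2 * 12.44 / (32 * pi)
P = 1025 * 96.2361 * 0.7225 * 12.44 / 100.53096
P = 8819.02 W/m

8819.02


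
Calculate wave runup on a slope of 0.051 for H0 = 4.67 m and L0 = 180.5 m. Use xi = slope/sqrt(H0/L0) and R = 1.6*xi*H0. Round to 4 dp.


xi = slope / sqrt(H0/L0)
H0/L0 = 4.67/180.5 = 0.025873
sqrt(0.025873) = 0.160850
xi = 0.051 / 0.160850 = 0.317066
R = 1.6 * xi * H0 = 1.6 * 0.317066 * 4.67
R = 2.3691 m

2.3691


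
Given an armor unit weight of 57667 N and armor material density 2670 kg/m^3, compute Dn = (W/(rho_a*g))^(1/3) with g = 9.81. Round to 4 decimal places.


V = W / (rho_a * g)
V = 57667 / (2670 * 9.81)
V = 57667 / 26192.70
V = 2.201644 m^3
Dn = V^(1/3) = 2.201644^(1/3)
Dn = 1.3009 m

1.3009


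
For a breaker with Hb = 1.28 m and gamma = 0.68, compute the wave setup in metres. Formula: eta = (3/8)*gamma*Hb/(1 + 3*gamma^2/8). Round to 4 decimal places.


eta = (3/8) * gamma * Hb / (1 + 3*gamma^2/8)
Numerator = (3/8) * 0.68 * 1.28 = 0.326400
Denominator = 1 + 3*0.68^2/8 = 1 + 0.173400 = 1.173400
eta = 0.326400 / 1.173400
eta = 0.2782 m

0.2782


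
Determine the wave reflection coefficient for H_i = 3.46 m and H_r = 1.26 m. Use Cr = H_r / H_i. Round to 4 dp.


Cr = H_r / H_i
Cr = 1.26 / 3.46
Cr = 0.3642

0.3642


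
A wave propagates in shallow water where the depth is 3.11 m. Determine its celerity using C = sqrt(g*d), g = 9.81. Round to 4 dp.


Using the shallow-water approximation:
C = sqrt(g * d) = sqrt(9.81 * 3.11)
C = sqrt(30.5091)
C = 5.5235 m/s

5.5235


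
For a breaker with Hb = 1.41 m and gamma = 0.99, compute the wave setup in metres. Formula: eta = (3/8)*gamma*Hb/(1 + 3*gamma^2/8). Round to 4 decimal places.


eta = (3/8) * gamma * Hb / (1 + 3*gamma^2/8)
Numerator = (3/8) * 0.99 * 1.41 = 0.523462
Denominator = 1 + 3*0.99^2/8 = 1 + 0.367538 = 1.367538
eta = 0.523462 / 1.367538
eta = 0.3828 m

0.3828


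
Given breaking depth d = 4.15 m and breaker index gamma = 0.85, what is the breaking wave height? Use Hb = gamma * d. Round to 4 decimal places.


Hb = gamma * d
Hb = 0.85 * 4.15
Hb = 3.5275 m

3.5275


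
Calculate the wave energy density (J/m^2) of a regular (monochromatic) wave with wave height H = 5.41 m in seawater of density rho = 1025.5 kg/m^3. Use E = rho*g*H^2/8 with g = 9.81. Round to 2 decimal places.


E = (1/8) * rho * g * H^2
E = (1/8) * 1025.5 * 9.81 * 5.41^2
E = 0.125 * 1025.5 * 9.81 * 29.2681
E = 36805.20 J/m^2

36805.20


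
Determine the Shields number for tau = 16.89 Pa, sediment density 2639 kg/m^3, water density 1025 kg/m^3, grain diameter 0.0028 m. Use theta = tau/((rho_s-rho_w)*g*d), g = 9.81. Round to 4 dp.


theta = tau / ((rho_s - rho_w) * g * d)
rho_s - rho_w = 2639 - 1025 = 1614
Denominator = 1614 * 9.81 * 0.0028 = 44.333352
theta = 16.89 / 44.333352
theta = 0.3810

0.3810


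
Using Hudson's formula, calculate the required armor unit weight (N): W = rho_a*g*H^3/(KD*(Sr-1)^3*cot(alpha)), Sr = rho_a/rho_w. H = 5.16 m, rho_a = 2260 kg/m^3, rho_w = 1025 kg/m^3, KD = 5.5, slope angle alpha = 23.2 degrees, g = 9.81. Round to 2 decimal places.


Sr = rho_a / rho_w = 2260 / 1025 = 2.204878
(Sr - 1) = 1.204878
(Sr - 1)^3 = 1.749159
cot(23.2) = 1 / tan(23.2) = 1 / 0.428601 = 2.333175
Numerator = 2260 * 9.81 * 5.16^3 = 3045976.5212
Denominator = 5.5 * 1.749159 * 2.333175 = 22.446015
W = 3045976.5212 / 22.446015
W = 135702.33 N

135702.33


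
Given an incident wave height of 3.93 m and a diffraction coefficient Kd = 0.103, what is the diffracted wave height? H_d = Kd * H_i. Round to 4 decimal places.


H_d = Kd * H_i
H_d = 0.103 * 3.93
H_d = 0.4048 m

0.4048


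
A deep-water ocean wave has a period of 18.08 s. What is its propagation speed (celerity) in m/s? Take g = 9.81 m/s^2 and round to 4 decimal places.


We use the deep-water celerity formula:
C = g * T / (2 * pi)
C = 9.81 * 18.08 / (2 * 3.14159...)
C = 177.364800 / 6.283185
C = 28.2285 m/s

28.2285


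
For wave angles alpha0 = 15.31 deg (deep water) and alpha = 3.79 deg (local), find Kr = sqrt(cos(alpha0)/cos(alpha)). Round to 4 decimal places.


Kr = sqrt(cos(alpha0) / cos(alpha))
cos(15.31) = 0.964511
cos(3.79) = 0.997813
Kr = sqrt(0.964511 / 0.997813)
Kr = sqrt(0.966625)
Kr = 0.9832

0.9832


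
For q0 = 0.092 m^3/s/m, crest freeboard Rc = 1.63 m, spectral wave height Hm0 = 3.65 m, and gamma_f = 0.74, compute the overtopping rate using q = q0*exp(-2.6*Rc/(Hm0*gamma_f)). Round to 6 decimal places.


q = q0 * exp(-2.6 * Rc / (Hm0 * gamma_f))
Exponent = -2.6 * 1.63 / (3.65 * 0.74)
= -2.6 * 1.63 / 2.7010
= -1.569049
exp(-1.569049) = 0.208243
q = 0.092 * 0.208243
q = 0.019158 m^3/s/m

0.019158


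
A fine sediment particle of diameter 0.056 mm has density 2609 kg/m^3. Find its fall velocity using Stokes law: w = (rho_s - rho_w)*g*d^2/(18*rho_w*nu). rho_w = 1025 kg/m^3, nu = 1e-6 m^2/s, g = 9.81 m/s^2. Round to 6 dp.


w = (rho_s - rho_w) * g * d^2 / (18 * rho_w * nu)
d = 0.056 mm = 0.000056 m
rho_s - rho_w = 2609 - 1025 = 1584
Numerator = 1584 * 9.81 * (0.000056)^2 = 0.000048730429
Denominator = 18 * 1025 * 1e-6 = 0.018450
w = 0.002641 m/s

0.002641


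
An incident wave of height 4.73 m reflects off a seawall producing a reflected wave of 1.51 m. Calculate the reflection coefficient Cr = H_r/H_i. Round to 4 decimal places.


Cr = H_r / H_i
Cr = 1.51 / 4.73
Cr = 0.3192

0.3192


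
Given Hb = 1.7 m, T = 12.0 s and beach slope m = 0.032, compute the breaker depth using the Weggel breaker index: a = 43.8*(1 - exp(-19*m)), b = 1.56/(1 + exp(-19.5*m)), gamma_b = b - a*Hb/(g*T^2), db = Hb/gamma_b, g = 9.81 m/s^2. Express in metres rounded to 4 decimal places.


a = 43.8 * (1 - exp(-19 * m))
exp(-19 * 0.032) = exp(-0.6080) = 0.544439
a = 43.8 * (1 - 0.544439) = 19.953587
b = 1.56 / (1 + exp(-19.5 * m))
exp(-19.5 * 0.032) = exp(-0.6240) = 0.535797
b = 1.56 / (1 + 0.535797) = 1.015759
Hb / (g * T^2) = 1.7 / (9.81 * 12.0^2) = 1.7 / 1412.6400 = 0.00120342
gamma_b = b - a * Hb/(g*T^2) = 1.015759 - 19.953587 * 0.00120342 = 0.991747
db = Hb / gamma_b = 1.7 / 0.991747
db = 1.7141 m

1.7141


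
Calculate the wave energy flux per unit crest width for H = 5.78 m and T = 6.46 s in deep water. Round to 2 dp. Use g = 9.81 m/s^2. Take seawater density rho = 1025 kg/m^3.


P = rho * g^2 * H^2 * T / (32 * pi)
P = 1025 * 9.81^2 * 5.78^2 * 6.46 / (32 * pi)
P = 1025 * 96.2361 * 33.4084 * 6.46 / 100.53096
P = 211763.07 W/m

211763.07


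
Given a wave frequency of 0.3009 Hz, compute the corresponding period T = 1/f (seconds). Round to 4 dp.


T = 1 / f
T = 1 / 0.3009
T = 3.3234 s

3.3234


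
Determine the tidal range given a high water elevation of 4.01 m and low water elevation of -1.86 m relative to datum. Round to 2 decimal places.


Tidal range = High water - Low water
Tidal range = 4.01 - (-1.86)
Tidal range = 5.87 m

5.87


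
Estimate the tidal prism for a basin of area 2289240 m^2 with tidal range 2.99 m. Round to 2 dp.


Tidal prism = Area * Tidal range
P = 2289240 * 2.99
P = 6844827.60 m^3

6844827.60


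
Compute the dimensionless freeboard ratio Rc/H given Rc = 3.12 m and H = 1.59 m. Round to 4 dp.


Relative freeboard = Rc / H
= 3.12 / 1.59
= 1.9623

1.9623


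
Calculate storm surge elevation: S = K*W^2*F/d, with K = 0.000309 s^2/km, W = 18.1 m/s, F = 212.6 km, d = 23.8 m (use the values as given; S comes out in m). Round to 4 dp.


S = K * W^2 * F / d
W^2 = 18.1^2 = 327.61
S = 0.000309 * 327.61 * 212.6 / 23.8
Numerator = 0.000309 * 327.61 * 212.6 = 21.521815
S = 21.521815 / 23.8 = 0.9043 m

0.9043


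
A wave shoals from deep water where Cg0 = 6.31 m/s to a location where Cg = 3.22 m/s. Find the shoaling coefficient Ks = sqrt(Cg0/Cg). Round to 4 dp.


Ks = sqrt(Cg0 / Cg)
Ks = sqrt(6.31 / 3.22)
Ks = sqrt(1.9596)
Ks = 1.3999

1.3999


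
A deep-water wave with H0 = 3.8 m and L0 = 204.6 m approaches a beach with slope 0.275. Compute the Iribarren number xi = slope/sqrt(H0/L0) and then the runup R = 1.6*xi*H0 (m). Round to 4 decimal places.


xi = slope / sqrt(H0/L0)
H0/L0 = 3.8/204.6 = 0.018573
sqrt(0.018573) = 0.136282
xi = 0.275 / 0.136282 = 2.017872
R = 1.6 * xi * H0 = 1.6 * 2.017872 * 3.8
R = 12.2687 m

12.2687


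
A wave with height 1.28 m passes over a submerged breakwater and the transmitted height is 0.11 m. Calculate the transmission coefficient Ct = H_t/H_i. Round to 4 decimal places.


Ct = H_t / H_i
Ct = 0.11 / 1.28
Ct = 0.0859

0.0859


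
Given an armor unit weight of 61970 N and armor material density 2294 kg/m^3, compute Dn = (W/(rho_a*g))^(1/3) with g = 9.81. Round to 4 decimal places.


V = W / (rho_a * g)
V = 61970 / (2294 * 9.81)
V = 61970 / 22504.14
V = 2.753716 m^3
Dn = V^(1/3) = 2.753716^(1/3)
Dn = 1.4017 m

1.4017


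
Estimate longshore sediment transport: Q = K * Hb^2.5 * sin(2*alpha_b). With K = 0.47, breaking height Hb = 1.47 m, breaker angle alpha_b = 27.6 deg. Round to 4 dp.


Q = K * Hb^2.5 * sin(2 * alpha_b)
Hb^2.5 = 1.47^2.5 = 2.619952
sin(2 * 27.6) = sin(55.2) = 0.821149
Q = 0.47 * 2.619952 * 0.821149
Q = 1.0111 m^3/s

1.0111


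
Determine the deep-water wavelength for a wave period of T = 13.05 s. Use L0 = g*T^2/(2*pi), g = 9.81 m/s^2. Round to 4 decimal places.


L0 = g * T^2 / (2 * pi)
L0 = 9.81 * 13.05^2 / (2 * pi)
L0 = 9.81 * 170.3025 / 6.28319
L0 = 1670.6675 / 6.28319
L0 = 265.8950 m

265.8950


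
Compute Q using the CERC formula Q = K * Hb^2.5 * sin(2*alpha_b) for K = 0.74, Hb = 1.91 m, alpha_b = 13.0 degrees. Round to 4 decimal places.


Q = K * Hb^2.5 * sin(2 * alpha_b)
Hb^2.5 = 1.91^2.5 = 5.041775
sin(2 * 13.0) = sin(26.0) = 0.438371
Q = 0.74 * 5.041775 * 0.438371
Q = 1.6355 m^3/s

1.6355


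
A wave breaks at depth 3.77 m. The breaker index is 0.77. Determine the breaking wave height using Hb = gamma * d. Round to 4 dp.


Hb = gamma * d
Hb = 0.77 * 3.77
Hb = 2.9029 m

2.9029


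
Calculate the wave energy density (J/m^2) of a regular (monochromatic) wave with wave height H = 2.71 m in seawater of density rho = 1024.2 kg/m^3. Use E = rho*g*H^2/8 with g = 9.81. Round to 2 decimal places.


E = (1/8) * rho * g * H^2
E = (1/8) * 1024.2 * 9.81 * 2.71^2
E = 0.125 * 1024.2 * 9.81 * 7.3441
E = 9223.64 J/m^2

9223.64


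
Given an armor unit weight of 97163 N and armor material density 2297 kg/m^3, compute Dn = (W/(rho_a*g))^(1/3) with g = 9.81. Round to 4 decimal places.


V = W / (rho_a * g)
V = 97163 / (2297 * 9.81)
V = 97163 / 22533.57
V = 4.311922 m^3
Dn = V^(1/3) = 4.311922^(1/3)
Dn = 1.6276 m

1.6276


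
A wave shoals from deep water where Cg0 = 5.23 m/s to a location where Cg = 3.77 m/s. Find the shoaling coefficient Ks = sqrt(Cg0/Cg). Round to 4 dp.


Ks = sqrt(Cg0 / Cg)
Ks = sqrt(5.23 / 3.77)
Ks = sqrt(1.3873)
Ks = 1.1778

1.1778


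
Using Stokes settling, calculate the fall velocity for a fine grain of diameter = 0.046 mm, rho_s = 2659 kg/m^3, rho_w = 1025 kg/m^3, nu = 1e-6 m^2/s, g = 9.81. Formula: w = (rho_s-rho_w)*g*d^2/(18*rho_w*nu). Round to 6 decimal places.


w = (rho_s - rho_w) * g * d^2 / (18 * rho_w * nu)
d = 0.046 mm = 0.000046 m
rho_s - rho_w = 2659 - 1025 = 1634
Numerator = 1634 * 9.81 * (0.000046)^2 = 0.000033918507
Denominator = 18 * 1025 * 1e-6 = 0.018450
w = 0.001838 m/s

0.001838


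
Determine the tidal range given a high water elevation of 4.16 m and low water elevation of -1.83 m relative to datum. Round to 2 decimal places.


Tidal range = High water - Low water
Tidal range = 4.16 - (-1.83)
Tidal range = 5.99 m

5.99


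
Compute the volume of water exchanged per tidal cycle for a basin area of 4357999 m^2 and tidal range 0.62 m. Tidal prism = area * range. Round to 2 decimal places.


Tidal prism = Area * Tidal range
P = 4357999 * 0.62
P = 2701959.38 m^3

2701959.38


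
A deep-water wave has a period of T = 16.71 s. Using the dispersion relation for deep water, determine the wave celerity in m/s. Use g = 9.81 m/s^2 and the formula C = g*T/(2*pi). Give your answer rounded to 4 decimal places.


We use the deep-water celerity formula:
C = g * T / (2 * pi)
C = 9.81 * 16.71 / (2 * 3.14159...)
C = 163.925100 / 6.283185
C = 26.0895 m/s

26.0895


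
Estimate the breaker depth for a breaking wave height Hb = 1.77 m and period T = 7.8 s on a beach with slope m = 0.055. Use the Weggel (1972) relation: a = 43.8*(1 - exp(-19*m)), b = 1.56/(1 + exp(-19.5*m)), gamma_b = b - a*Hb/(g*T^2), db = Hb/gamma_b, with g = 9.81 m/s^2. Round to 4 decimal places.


a = 43.8 * (1 - exp(-19 * m))
exp(-19 * 0.055) = exp(-1.0450) = 0.351692
a = 43.8 * (1 - 0.351692) = 28.395898
b = 1.56 / (1 + exp(-19.5 * m))
exp(-19.5 * 0.055) = exp(-1.0725) = 0.342152
b = 1.56 / (1 + 0.342152) = 1.162312
Hb / (g * T^2) = 1.77 / (9.81 * 7.8^2) = 1.77 / 596.8404 = 0.00296562
gamma_b = b - a * Hb/(g*T^2) = 1.162312 - 28.395898 * 0.00296562 = 1.078101
db = Hb / gamma_b = 1.77 / 1.078101
db = 1.6418 m

1.6418


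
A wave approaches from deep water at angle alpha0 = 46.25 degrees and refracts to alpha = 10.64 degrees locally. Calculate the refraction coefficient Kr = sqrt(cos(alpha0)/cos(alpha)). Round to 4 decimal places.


Kr = sqrt(cos(alpha0) / cos(alpha))
cos(46.25) = 0.691513
cos(10.64) = 0.982807
Kr = sqrt(0.691513 / 0.982807)
Kr = sqrt(0.703610)
Kr = 0.8388

0.8388


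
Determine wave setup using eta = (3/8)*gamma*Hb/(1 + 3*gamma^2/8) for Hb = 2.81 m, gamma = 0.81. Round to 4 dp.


eta = (3/8) * gamma * Hb / (1 + 3*gamma^2/8)
Numerator = (3/8) * 0.81 * 2.81 = 0.853538
Denominator = 1 + 3*0.81^2/8 = 1 + 0.246038 = 1.246038
eta = 0.853538 / 1.246038
eta = 0.6850 m

0.6850


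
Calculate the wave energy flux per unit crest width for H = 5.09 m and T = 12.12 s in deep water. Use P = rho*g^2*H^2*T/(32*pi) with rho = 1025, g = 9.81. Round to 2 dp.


P = rho * g^2 * H^2 * T / (32 * pi)
P = 1025 * 9.81^2 * 5.09^2 * 12.12 / (32 * pi)
P = 1025 * 96.2361 * 25.9081 * 12.12 / 100.53096
P = 308106.04 W/m

308106.04


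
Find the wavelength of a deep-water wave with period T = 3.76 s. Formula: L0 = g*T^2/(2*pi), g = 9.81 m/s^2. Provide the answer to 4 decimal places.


L0 = g * T^2 / (2 * pi)
L0 = 9.81 * 3.76^2 / (2 * pi)
L0 = 9.81 * 14.1376 / 6.28319
L0 = 138.6899 / 6.28319
L0 = 22.0732 m

22.0732


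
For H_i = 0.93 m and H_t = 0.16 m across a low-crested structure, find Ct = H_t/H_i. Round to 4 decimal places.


Ct = H_t / H_i
Ct = 0.16 / 0.93
Ct = 0.1720

0.1720


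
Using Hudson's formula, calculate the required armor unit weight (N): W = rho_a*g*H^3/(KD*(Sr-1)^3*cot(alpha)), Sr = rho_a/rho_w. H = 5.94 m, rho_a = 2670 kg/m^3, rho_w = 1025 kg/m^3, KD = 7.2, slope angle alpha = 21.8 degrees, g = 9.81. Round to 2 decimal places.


Sr = rho_a / rho_w = 2670 / 1025 = 2.604878
(Sr - 1) = 1.604878
(Sr - 1)^3 = 4.133578
cot(21.8) = 1 / tan(21.8) = 1 / 0.399971 = 2.500178
Numerator = 2670 * 9.81 * 5.94^3 = 5489586.1333
Denominator = 7.2 * 4.133578 * 2.500178 = 74.409708
W = 5489586.1333 / 74.409708
W = 73775.13 N

73775.13


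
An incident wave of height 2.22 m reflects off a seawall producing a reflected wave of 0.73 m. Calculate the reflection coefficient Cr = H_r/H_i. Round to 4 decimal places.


Cr = H_r / H_i
Cr = 0.73 / 2.22
Cr = 0.3288

0.3288


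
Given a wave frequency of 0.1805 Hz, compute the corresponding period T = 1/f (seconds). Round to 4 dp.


T = 1 / f
T = 1 / 0.1805
T = 5.5402 s

5.5402


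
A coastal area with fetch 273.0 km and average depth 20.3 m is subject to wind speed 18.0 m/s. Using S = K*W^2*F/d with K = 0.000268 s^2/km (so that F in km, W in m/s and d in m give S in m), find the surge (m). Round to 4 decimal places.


S = K * W^2 * F / d
W^2 = 18.0^2 = 324.00
S = 0.000268 * 324.00 * 273.0 / 20.3
Numerator = 0.000268 * 324.00 * 273.0 = 23.705136
S = 23.705136 / 20.3 = 1.1677 m

1.1677


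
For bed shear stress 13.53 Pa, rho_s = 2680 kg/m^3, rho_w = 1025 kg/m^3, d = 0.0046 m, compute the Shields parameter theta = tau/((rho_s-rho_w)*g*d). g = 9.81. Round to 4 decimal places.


theta = tau / ((rho_s - rho_w) * g * d)
rho_s - rho_w = 2680 - 1025 = 1655
Denominator = 1655 * 9.81 * 0.0046 = 74.683530
theta = 13.53 / 74.683530
theta = 0.1812

0.1812


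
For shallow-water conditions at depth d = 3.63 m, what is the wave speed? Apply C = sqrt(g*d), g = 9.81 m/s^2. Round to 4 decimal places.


Using the shallow-water approximation:
C = sqrt(g * d) = sqrt(9.81 * 3.63)
C = sqrt(35.6103)
C = 5.9674 m/s

5.9674


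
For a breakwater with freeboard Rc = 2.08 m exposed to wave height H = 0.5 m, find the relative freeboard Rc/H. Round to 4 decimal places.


Relative freeboard = Rc / H
= 2.08 / 0.5
= 4.1600

4.1600


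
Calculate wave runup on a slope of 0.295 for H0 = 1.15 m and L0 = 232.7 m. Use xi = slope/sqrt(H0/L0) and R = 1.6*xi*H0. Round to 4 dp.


xi = slope / sqrt(H0/L0)
H0/L0 = 1.15/232.7 = 0.004942
sqrt(0.004942) = 0.070299
xi = 0.295 / 0.070299 = 4.196346
R = 1.6 * xi * H0 = 1.6 * 4.196346 * 1.15
R = 7.7213 m

7.7213


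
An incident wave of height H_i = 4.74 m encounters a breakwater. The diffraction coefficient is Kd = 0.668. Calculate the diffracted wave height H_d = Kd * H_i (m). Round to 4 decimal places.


H_d = Kd * H_i
H_d = 0.668 * 4.74
H_d = 3.1663 m

3.1663


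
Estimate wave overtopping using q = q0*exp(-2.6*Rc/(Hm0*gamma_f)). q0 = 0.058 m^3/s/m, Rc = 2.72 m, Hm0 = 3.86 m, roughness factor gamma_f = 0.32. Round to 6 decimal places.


q = q0 * exp(-2.6 * Rc / (Hm0 * gamma_f))
Exponent = -2.6 * 2.72 / (3.86 * 0.32)
= -2.6 * 2.72 / 1.2352
= -5.725389
exp(-5.725389) = 0.003262
q = 0.058 * 0.003262
q = 0.000189 m^3/s/m

0.000189


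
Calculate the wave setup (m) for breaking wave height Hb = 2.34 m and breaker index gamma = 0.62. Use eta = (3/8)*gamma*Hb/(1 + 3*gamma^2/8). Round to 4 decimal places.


eta = (3/8) * gamma * Hb / (1 + 3*gamma^2/8)
Numerator = (3/8) * 0.62 * 2.34 = 0.544050
Denominator = 1 + 3*0.62^2/8 = 1 + 0.144150 = 1.144150
eta = 0.544050 / 1.144150
eta = 0.4755 m

0.4755


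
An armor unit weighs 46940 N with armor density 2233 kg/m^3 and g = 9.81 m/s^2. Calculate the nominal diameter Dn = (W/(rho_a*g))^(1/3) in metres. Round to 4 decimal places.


V = W / (rho_a * g)
V = 46940 / (2233 * 9.81)
V = 46940 / 21905.73
V = 2.142818 m^3
Dn = V^(1/3) = 2.142818^(1/3)
Dn = 1.2892 m

1.2892


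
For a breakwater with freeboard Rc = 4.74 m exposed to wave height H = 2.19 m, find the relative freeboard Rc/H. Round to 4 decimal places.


Relative freeboard = Rc / H
= 4.74 / 2.19
= 2.1644

2.1644


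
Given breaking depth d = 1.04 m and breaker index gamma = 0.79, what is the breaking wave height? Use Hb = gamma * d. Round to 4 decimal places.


Hb = gamma * d
Hb = 0.79 * 1.04
Hb = 0.8216 m

0.8216


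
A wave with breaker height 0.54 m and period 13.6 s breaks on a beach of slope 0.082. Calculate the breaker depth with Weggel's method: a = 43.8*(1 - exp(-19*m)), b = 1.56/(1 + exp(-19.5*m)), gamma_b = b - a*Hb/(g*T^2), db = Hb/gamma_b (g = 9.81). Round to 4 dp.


a = 43.8 * (1 - exp(-19 * m))
exp(-19 * 0.082) = exp(-1.5580) = 0.210557
a = 43.8 * (1 - 0.210557) = 34.577614
b = 1.56 / (1 + exp(-19.5 * m))
exp(-19.5 * 0.082) = exp(-1.5990) = 0.202099
b = 1.56 / (1 + 0.202099) = 1.297731
Hb / (g * T^2) = 0.54 / (9.81 * 13.6^2) = 0.54 / 1814.4576 = 0.00029761
gamma_b = b - a * Hb/(g*T^2) = 1.297731 - 34.577614 * 0.00029761 = 1.287440
db = Hb / gamma_b = 0.54 / 1.287440
db = 0.4194 m

0.4194


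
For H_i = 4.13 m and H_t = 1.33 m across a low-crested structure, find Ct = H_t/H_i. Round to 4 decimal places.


Ct = H_t / H_i
Ct = 1.33 / 4.13
Ct = 0.3220

0.3220


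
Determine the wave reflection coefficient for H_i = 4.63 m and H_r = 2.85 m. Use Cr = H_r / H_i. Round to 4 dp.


Cr = H_r / H_i
Cr = 2.85 / 4.63
Cr = 0.6156

0.6156


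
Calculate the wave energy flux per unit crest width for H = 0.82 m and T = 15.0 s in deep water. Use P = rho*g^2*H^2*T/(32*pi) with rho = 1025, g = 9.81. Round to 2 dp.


P = rho * g^2 * H^2 * T / (32 * pi)
P = 1025 * 9.81^2 * 0.82^2 * 15.0 / (32 * pi)
P = 1025 * 96.2361 * 0.6724 * 15.0 / 100.53096
P = 9896.49 W/m

9896.49


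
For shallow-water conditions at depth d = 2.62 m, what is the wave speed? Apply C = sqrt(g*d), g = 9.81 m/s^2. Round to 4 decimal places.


Using the shallow-water approximation:
C = sqrt(g * d) = sqrt(9.81 * 2.62)
C = sqrt(25.7022)
C = 5.0697 m/s

5.0697


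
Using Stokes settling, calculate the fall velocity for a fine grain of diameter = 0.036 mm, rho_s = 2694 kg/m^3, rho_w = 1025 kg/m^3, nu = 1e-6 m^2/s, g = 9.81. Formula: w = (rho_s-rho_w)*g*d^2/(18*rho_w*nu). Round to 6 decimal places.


w = (rho_s - rho_w) * g * d^2 / (18 * rho_w * nu)
d = 0.036 mm = 0.000036 m
rho_s - rho_w = 2694 - 1025 = 1669
Numerator = 1669 * 9.81 * (0.000036)^2 = 0.000021219265
Denominator = 18 * 1025 * 1e-6 = 0.018450
w = 0.001150 m/s

0.001150


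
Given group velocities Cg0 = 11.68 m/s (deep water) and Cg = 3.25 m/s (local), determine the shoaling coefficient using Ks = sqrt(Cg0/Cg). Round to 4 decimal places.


Ks = sqrt(Cg0 / Cg)
Ks = sqrt(11.68 / 3.25)
Ks = sqrt(3.5938)
Ks = 1.8957

1.8957


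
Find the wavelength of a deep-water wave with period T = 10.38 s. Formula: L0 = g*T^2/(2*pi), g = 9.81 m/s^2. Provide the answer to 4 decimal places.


L0 = g * T^2 / (2 * pi)
L0 = 9.81 * 10.38^2 / (2 * pi)
L0 = 9.81 * 107.7444 / 6.28319
L0 = 1056.9726 / 6.28319
L0 = 168.2224 m

168.2224


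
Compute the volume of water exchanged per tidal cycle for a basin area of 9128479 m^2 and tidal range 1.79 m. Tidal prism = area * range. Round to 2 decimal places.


Tidal prism = Area * Tidal range
P = 9128479 * 1.79
P = 16339977.41 m^3

16339977.41


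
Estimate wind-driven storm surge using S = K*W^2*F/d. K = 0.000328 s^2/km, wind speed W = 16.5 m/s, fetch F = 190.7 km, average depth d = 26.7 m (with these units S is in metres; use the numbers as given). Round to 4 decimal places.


S = K * W^2 * F / d
W^2 = 16.5^2 = 272.25
S = 0.000328 * 272.25 * 190.7 / 26.7
Numerator = 0.000328 * 272.25 * 190.7 = 17.029129
S = 17.029129 / 26.7 = 0.6378 m

0.6378


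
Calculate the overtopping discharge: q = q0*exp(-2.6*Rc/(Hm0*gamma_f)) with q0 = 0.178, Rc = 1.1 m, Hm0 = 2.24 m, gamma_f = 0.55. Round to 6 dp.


q = q0 * exp(-2.6 * Rc / (Hm0 * gamma_f))
Exponent = -2.6 * 1.1 / (2.24 * 0.55)
= -2.6 * 1.1 / 1.2320
= -2.321429
exp(-2.321429) = 0.098133
q = 0.178 * 0.098133
q = 0.017468 m^3/s/m

0.017468


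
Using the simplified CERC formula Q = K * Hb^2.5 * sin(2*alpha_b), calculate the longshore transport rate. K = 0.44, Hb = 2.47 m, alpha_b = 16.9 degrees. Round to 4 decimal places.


Q = K * Hb^2.5 * sin(2 * alpha_b)
Hb^2.5 = 2.47^2.5 = 9.588317
sin(2 * 16.9) = sin(33.8) = 0.556296
Q = 0.44 * 9.588317 * 0.556296
Q = 2.3469 m^3/s

2.3469


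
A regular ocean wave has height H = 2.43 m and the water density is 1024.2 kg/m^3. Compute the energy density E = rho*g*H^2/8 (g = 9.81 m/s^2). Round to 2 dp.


E = (1/8) * rho * g * H^2
E = (1/8) * 1024.2 * 9.81 * 2.43^2
E = 0.125 * 1024.2 * 9.81 * 5.9049
E = 7416.11 J/m^2

7416.11


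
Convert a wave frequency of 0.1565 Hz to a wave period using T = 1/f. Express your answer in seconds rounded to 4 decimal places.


T = 1 / f
T = 1 / 0.1565
T = 6.3898 s

6.3898


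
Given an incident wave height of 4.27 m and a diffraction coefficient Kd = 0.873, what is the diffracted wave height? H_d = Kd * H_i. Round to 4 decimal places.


H_d = Kd * H_i
H_d = 0.873 * 4.27
H_d = 3.7277 m

3.7277


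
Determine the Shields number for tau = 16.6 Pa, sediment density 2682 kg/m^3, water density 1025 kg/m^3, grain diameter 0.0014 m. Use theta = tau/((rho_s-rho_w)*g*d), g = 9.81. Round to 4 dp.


theta = tau / ((rho_s - rho_w) * g * d)
rho_s - rho_w = 2682 - 1025 = 1657
Denominator = 1657 * 9.81 * 0.0014 = 22.757238
theta = 16.6 / 22.757238
theta = 0.7294

0.7294


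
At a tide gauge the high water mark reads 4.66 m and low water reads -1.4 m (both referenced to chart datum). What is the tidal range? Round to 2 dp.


Tidal range = High water - Low water
Tidal range = 4.66 - (-1.4)
Tidal range = 6.06 m

6.06


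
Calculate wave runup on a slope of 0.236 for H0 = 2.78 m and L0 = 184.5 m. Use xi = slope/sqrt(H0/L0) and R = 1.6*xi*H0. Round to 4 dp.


xi = slope / sqrt(H0/L0)
H0/L0 = 2.78/184.5 = 0.015068
sqrt(0.015068) = 0.122751
xi = 0.236 / 0.122751 = 1.922595
R = 1.6 * xi * H0 = 1.6 * 1.922595 * 2.78
R = 8.5517 m

8.5517


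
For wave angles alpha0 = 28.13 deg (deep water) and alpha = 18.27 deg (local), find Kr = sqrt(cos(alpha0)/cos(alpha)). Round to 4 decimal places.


Kr = sqrt(cos(alpha0) / cos(alpha))
cos(28.13) = 0.881880
cos(18.27) = 0.949590
Kr = sqrt(0.881880 / 0.949590)
Kr = sqrt(0.928696)
Kr = 0.9637

0.9637


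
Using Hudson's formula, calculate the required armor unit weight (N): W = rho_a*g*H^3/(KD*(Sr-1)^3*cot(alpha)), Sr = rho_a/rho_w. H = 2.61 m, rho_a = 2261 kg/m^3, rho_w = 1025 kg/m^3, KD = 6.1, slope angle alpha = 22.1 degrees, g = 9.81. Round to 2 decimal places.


Sr = rho_a / rho_w = 2261 / 1025 = 2.205854
(Sr - 1) = 1.205854
(Sr - 1)^3 = 1.753411
cot(22.1) = 1 / tan(22.1) = 1 / 0.406058 = 2.462703
Numerator = 2261 * 9.81 * 2.61^3 = 394358.3962
Denominator = 6.1 * 1.753411 * 2.462703 = 26.340602
W = 394358.3962 / 26.340602
W = 14971.50 N

14971.50


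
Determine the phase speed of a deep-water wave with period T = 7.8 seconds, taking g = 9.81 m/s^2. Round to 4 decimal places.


We use the deep-water celerity formula:
C = g * T / (2 * pi)
C = 9.81 * 7.8 / (2 * 3.14159...)
C = 76.518000 / 6.283185
C = 12.1782 m/s

12.1782


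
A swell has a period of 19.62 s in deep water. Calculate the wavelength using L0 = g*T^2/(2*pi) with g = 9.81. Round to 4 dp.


L0 = g * T^2 / (2 * pi)
L0 = 9.81 * 19.62^2 / (2 * pi)
L0 = 9.81 * 384.9444 / 6.28319
L0 = 3776.3046 / 6.28319
L0 = 601.0175 m

601.0175


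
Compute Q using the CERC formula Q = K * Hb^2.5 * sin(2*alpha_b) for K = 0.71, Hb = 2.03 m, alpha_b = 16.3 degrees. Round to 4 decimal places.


Q = K * Hb^2.5 * sin(2 * alpha_b)
Hb^2.5 = 2.03^2.5 = 5.871379
sin(2 * 16.3) = sin(32.6) = 0.538771
Q = 0.71 * 5.871379 * 0.538771
Q = 2.2460 m^3/s

2.2460


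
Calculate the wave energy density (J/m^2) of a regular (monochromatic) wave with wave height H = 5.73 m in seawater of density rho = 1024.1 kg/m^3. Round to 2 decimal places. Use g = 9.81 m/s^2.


E = (1/8) * rho * g * H^2
E = (1/8) * 1024.1 * 9.81 * 5.73^2
E = 0.125 * 1024.1 * 9.81 * 32.8329
E = 41231.64 J/m^2

41231.64


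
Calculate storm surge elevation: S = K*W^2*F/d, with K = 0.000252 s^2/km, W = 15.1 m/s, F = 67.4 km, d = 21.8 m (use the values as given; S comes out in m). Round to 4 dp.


S = K * W^2 * F / d
W^2 = 15.1^2 = 228.01
S = 0.000252 * 228.01 * 67.4 / 21.8
Numerator = 0.000252 * 228.01 * 67.4 = 3.872704
S = 3.872704 / 21.8 = 0.1776 m

0.1776


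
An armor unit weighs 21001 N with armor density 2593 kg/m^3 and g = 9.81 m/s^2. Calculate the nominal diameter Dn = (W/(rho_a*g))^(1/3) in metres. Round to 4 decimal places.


V = W / (rho_a * g)
V = 21001 / (2593 * 9.81)
V = 21001 / 25437.33
V = 0.825598 m^3
Dn = V^(1/3) = 0.825598^(1/3)
Dn = 0.9381 m

0.9381


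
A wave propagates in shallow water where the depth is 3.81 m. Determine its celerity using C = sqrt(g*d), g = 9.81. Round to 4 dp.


Using the shallow-water approximation:
C = sqrt(g * d) = sqrt(9.81 * 3.81)
C = sqrt(37.3761)
C = 6.1136 m/s

6.1136


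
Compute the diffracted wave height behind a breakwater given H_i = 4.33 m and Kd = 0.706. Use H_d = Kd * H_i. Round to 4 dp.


H_d = Kd * H_i
H_d = 0.706 * 4.33
H_d = 3.0570 m

3.0570


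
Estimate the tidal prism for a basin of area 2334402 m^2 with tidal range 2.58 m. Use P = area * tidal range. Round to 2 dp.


Tidal prism = Area * Tidal range
P = 2334402 * 2.58
P = 6022757.16 m^3

6022757.16


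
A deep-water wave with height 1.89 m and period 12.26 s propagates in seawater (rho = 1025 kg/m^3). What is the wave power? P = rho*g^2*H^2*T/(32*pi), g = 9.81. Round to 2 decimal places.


P = rho * g^2 * H^2 * T / (32 * pi)
P = 1025 * 9.81^2 * 1.89^2 * 12.26 / (32 * pi)
P = 1025 * 96.2361 * 3.5721 * 12.26 / 100.53096
P = 42971.06 W/m

42971.06


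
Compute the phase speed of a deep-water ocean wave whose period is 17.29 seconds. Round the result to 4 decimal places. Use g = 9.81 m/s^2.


We use the deep-water celerity formula:
C = g * T / (2 * pi)
C = 9.81 * 17.29 / (2 * 3.14159...)
C = 169.614900 / 6.283185
C = 26.9950 m/s

26.9950


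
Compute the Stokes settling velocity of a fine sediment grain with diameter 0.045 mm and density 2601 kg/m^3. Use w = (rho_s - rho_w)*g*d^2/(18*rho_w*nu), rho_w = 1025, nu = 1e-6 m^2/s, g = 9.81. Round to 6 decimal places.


w = (rho_s - rho_w) * g * d^2 / (18 * rho_w * nu)
d = 0.045 mm = 0.000045 m
rho_s - rho_w = 2601 - 1025 = 1576
Numerator = 1576 * 9.81 * (0.000045)^2 = 0.000031307634
Denominator = 18 * 1025 * 1e-6 = 0.018450
w = 0.001697 m/s

0.001697


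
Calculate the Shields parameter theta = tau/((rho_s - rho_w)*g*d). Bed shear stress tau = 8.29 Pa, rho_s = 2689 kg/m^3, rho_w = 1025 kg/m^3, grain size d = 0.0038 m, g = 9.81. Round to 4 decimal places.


theta = tau / ((rho_s - rho_w) * g * d)
rho_s - rho_w = 2689 - 1025 = 1664
Denominator = 1664 * 9.81 * 0.0038 = 62.030592
theta = 8.29 / 62.030592
theta = 0.1336

0.1336


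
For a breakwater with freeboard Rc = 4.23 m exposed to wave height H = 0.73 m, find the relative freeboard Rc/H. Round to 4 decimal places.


Relative freeboard = Rc / H
= 4.23 / 0.73
= 5.7945

5.7945


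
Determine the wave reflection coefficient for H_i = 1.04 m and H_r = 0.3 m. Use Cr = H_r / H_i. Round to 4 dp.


Cr = H_r / H_i
Cr = 0.3 / 1.04
Cr = 0.2885

0.2885


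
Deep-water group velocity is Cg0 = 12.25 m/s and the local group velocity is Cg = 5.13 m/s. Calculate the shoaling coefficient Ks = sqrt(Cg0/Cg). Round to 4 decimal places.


Ks = sqrt(Cg0 / Cg)
Ks = sqrt(12.25 / 5.13)
Ks = sqrt(2.3879)
Ks = 1.5453

1.5453


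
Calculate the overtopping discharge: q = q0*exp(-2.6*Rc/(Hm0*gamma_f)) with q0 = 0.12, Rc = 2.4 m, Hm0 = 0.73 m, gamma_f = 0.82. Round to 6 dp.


q = q0 * exp(-2.6 * Rc / (Hm0 * gamma_f))
Exponent = -2.6 * 2.4 / (0.73 * 0.82)
= -2.6 * 2.4 / 0.5986
= -10.424323
exp(-10.424323) = 0.000030
q = 0.12 * 0.000030
q = 0.000004 m^3/s/m

0.000004


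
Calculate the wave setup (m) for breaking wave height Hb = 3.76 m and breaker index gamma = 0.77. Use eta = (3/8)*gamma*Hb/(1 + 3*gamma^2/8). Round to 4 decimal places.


eta = (3/8) * gamma * Hb / (1 + 3*gamma^2/8)
Numerator = (3/8) * 0.77 * 3.76 = 1.085700
Denominator = 1 + 3*0.77^2/8 = 1 + 0.222338 = 1.222338
eta = 1.085700 / 1.222338
eta = 0.8882 m

0.8882


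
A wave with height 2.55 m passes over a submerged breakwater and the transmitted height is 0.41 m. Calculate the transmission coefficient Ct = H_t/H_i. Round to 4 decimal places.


Ct = H_t / H_i
Ct = 0.41 / 2.55
Ct = 0.1608

0.1608


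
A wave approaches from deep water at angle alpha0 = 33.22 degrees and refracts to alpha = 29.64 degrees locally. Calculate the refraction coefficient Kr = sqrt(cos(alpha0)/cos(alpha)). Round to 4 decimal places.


Kr = sqrt(cos(alpha0) / cos(alpha))
cos(33.22) = 0.836573
cos(29.64) = 0.869150
Kr = sqrt(0.836573 / 0.869150)
Kr = sqrt(0.962519)
Kr = 0.9811

0.9811


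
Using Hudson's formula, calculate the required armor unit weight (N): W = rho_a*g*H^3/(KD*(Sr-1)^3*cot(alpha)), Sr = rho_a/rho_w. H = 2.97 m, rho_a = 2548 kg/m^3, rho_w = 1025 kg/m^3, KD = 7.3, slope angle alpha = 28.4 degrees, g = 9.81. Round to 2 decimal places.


Sr = rho_a / rho_w = 2548 / 1025 = 2.485854
(Sr - 1) = 1.485854
(Sr - 1)^3 = 3.280410
cot(28.4) = 1 / tan(28.4) = 1 / 0.540698 = 1.849461
Numerator = 2548 * 9.81 * 2.97^3 = 654843.8889
Denominator = 7.3 * 3.280410 * 1.849461 = 44.289036
W = 654843.8889 / 44.289036
W = 14785.69 N

14785.69


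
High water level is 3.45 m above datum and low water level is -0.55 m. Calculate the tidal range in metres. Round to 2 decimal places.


Tidal range = High water - Low water
Tidal range = 3.45 - (-0.55)
Tidal range = 4.00 m

4.00


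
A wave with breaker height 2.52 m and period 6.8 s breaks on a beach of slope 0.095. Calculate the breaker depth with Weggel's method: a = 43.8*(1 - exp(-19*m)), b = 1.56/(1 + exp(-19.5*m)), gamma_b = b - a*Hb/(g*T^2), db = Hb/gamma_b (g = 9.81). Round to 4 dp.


a = 43.8 * (1 - exp(-19 * m))
exp(-19 * 0.095) = exp(-1.8050) = 0.164474
a = 43.8 * (1 - 0.164474) = 36.596019
b = 1.56 / (1 + exp(-19.5 * m))
exp(-19.5 * 0.095) = exp(-1.8525) = 0.156845
b = 1.56 / (1 + 0.156845) = 1.348496
Hb / (g * T^2) = 2.52 / (9.81 * 6.8^2) = 2.52 / 453.6144 = 0.00555538
gamma_b = b - a * Hb/(g*T^2) = 1.348496 - 36.596019 * 0.00555538 = 1.145191
db = Hb / gamma_b = 2.52 / 1.145191
db = 2.2005 m

2.2005


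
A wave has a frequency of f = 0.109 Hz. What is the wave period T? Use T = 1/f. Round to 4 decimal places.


T = 1 / f
T = 1 / 0.109
T = 9.1743 s

9.1743


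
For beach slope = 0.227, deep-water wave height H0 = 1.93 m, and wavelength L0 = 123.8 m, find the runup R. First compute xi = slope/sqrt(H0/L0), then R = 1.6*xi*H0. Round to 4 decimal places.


xi = slope / sqrt(H0/L0)
H0/L0 = 1.93/123.8 = 0.015590
sqrt(0.015590) = 0.124859
xi = 0.227 / 0.124859 = 1.818057
R = 1.6 * xi * H0 = 1.6 * 1.818057 * 1.93
R = 5.6142 m

5.6142
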